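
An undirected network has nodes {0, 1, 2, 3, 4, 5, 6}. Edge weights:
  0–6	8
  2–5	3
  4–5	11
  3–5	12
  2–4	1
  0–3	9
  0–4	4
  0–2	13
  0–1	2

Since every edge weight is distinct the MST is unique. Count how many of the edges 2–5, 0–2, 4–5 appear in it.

1

Kruskal's algorithm — process edges by increasing weight (ties by edge label):
2–4 (1): add — endpoints in different components.
0–1 (2): add — endpoints in different components.
2–5 (3): add — endpoints in different components.
0–4 (4): add — endpoints in different components.
0–6 (8): add — endpoints in different components.
0–3 (9): add — endpoints in different components.
MST edge set: {2–4, 0–1, 2–5, 0–4, 0–6, 0–3}.
Of the listed edges, {2–5} are in the MST → 1.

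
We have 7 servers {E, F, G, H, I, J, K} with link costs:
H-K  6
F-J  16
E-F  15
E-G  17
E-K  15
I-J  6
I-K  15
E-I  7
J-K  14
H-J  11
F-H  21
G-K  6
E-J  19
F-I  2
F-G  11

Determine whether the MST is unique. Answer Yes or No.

Sort edges by weight, then run Kruskal:
F-I (2): add. Components now {E} {F,I} {G} {H} {J} {K}
G-K (6): add. Components now {E} {F,I} {G,K} {H} {J}
H-K (6): add. Components now {E} {F,I} {G,H,K} {J}
I-J (6): add. Components now {E} {F,I,J} {G,H,K}
E-I (7): add. Components now {E,F,I,J} {G,H,K}
F-G (11): add. Components now {E,F,G,H,I,J,K}
Non-tree edge H-J has weight 11, equal to the heaviest edge on its tree cycle — swapping gives another MST of the same weight. Not unique.

No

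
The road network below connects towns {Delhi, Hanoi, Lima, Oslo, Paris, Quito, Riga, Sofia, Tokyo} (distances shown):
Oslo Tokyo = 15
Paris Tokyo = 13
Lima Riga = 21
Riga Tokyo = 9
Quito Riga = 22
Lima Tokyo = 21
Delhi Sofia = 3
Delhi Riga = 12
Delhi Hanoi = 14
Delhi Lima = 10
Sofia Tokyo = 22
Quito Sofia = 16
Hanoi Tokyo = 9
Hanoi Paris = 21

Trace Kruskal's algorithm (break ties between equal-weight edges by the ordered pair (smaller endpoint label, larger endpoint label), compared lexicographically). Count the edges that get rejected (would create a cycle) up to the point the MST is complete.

1

Kruskal: consider edges lightest-first.
Delhi Sofia (3): add — endpoints in different components.
Hanoi Tokyo (9): add — endpoints in different components.
Riga Tokyo (9): add — endpoints in different components.
Delhi Lima (10): add — endpoints in different components.
Delhi Riga (12): add — endpoints in different components.
Paris Tokyo (13): add — endpoints in different components.
Delhi Hanoi (14): skip — Hanoi and Delhi already connected.
Oslo Tokyo (15): add — endpoints in different components.
Quito Sofia (16): add — endpoints in different components.
Edges rejected before the tree was complete: 1.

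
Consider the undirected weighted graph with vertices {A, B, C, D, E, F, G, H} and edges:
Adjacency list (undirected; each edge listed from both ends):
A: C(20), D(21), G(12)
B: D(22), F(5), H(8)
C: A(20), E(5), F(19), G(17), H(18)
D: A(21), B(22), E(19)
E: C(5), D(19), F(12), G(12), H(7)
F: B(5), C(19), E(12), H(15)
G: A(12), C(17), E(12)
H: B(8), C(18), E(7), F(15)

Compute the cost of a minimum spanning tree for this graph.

Sort edges by weight, then run Kruskal:
B F (5): add — endpoints in different components.
C E (5): add — endpoints in different components.
E H (7): add — endpoints in different components.
B H (8): add — endpoints in different components.
A G (12): add — endpoints in different components.
E F (12): skip — E and F already connected.
E G (12): add — endpoints in different components.
F H (15): skip — F and H already connected.
C G (17): skip — C and G already connected.
C H (18): skip — C and H already connected.
C F (19): skip — C and F already connected.
D E (19): add — endpoints in different components.
MST edges: B F, C E, E H, B H, A G, E G, D E; total weight 5+5+7+8+12+12+19 = 68.

68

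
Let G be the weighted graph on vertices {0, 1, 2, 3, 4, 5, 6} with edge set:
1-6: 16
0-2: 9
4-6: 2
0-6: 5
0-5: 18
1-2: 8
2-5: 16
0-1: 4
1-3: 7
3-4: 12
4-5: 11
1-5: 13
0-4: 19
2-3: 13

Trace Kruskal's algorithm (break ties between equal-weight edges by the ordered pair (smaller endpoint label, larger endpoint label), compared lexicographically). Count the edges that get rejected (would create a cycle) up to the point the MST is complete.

Kruskal: consider edges lightest-first.
4-6 (2): add. Components now {0} {1} {2} {3} {4,6} {5}
0-1 (4): add. Components now {0,1} {2} {3} {4,6} {5}
0-6 (5): add. Components now {0,1,4,6} {2} {3} {5}
1-3 (7): add. Components now {0,1,3,4,6} {2} {5}
1-2 (8): add. Components now {0,1,2,3,4,6} {5}
0-2 (9): skip — 0 and 2 already connected.
4-5 (11): add. Components now {0,1,2,3,4,5,6}
Edges rejected before the tree was complete: 1.

1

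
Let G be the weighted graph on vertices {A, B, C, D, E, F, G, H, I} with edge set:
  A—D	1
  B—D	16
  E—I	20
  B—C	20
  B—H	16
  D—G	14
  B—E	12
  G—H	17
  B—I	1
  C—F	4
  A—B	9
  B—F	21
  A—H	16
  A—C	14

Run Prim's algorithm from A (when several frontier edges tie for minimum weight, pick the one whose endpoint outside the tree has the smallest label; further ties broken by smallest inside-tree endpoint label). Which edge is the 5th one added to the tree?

Grow the tree from A using Prim:
Step 1: frontier [A—D 1, A—B 9, A—C 14, A—H 16] → take A—D (1); add D.
Step 2: frontier [A—B 9, A—C 14, A—H 16, D—G 14, B—D 16] → take A—B (9); add B.
Step 3: frontier [A—C 14, A—H 16, B—I 1, B—E 12, B—H 16, B—C 20, B—F 21, D—G 14] → take B—I (1); add I.
Step 4: frontier [A—C 14, A—H 16, B—E 12, B—H 16, B—C 20, B—F 21, D—G 14, E—I 20] → take B—E (12); add E.
Step 5: frontier [A—C 14, A—H 16, B—H 16, B—C 20, B—F 21, D—G 14] → take A—C (14); add C.
Step 6: frontier [A—H 16, B—H 16, B—F 21, C—F 4, D—G 14] → take C—F (4); add F.
Step 7: frontier [A—H 16, B—H 16, D—G 14] → take D—G (14); add G.
Step 8: frontier [A—H 16, B—H 16, G—H 17] → take A—H (16); add H.
The 5th edge added is A—C.

A-C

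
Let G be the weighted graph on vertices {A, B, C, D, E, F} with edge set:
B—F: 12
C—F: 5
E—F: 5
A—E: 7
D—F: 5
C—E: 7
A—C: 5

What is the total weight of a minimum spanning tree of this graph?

Kruskal's algorithm — process edges by increasing weight (ties by edge label):
A—C (5): add. Components now {A,C} {B} {D} {E} {F}
C—F (5): add. Components now {A,C,F} {B} {D} {E}
D—F (5): add. Components now {A,C,D,F} {B} {E}
E—F (5): add. Components now {A,C,D,E,F} {B}
A—E (7): skip — A and E already connected.
C—E (7): skip — C and E already connected.
B—F (12): add. Components now {A,B,C,D,E,F}
MST edges: A—C, C—F, D—F, E—F, B—F; total weight 5+5+5+5+12 = 32.

32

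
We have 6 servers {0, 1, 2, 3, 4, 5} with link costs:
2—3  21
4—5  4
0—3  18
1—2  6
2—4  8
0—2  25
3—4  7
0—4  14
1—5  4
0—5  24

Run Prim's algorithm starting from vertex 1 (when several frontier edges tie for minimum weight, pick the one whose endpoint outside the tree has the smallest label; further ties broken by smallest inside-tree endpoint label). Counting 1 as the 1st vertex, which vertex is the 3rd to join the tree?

Prim's algorithm from 1:
Step 1: cheapest edge leaving the tree is 1—5 (4); add 5.
Step 2: cheapest edge leaving the tree is 4—5 (4); add 4.
Step 3: cheapest edge leaving the tree is 1—2 (6); add 2.
Step 4: cheapest edge leaving the tree is 3—4 (7); add 3.
Step 5: cheapest edge leaving the tree is 0—4 (14); add 0.
Vertex order: 1, 5, 4, 2, 3, 0. The 3rd vertex is 4.

4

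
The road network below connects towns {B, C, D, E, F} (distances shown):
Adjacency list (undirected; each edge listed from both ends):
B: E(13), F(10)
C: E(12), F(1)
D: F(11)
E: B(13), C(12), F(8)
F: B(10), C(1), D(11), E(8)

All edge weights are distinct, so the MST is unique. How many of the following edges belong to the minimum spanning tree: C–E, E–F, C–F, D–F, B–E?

Sort edges by weight, then run Kruskal:
C–F (1): add — endpoints in different components.
E–F (8): add — endpoints in different components.
B–F (10): add — endpoints in different components.
D–F (11): add — endpoints in different components.
MST edge set: {C–F, E–F, B–F, D–F}.
Of the listed edges, {E–F, C–F, D–F} are in the MST → 3.

3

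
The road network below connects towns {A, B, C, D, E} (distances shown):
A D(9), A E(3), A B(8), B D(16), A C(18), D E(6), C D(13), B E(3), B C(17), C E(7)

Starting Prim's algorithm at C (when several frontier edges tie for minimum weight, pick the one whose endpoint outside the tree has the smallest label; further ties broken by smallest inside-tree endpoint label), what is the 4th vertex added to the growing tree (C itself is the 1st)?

B

Prim's algorithm from C:
Step 1: frontier [C E 7, C D 13, B C 17, A C 18] → take C E (7); add E.
Step 2: frontier [C D 13, B C 17, A C 18, A E 3, B E 3, D E 6] → take A E (3); add A.
Step 3: frontier [A B 8, A D 9, C D 13, B C 17, B E 3, D E 6] → take B E (3); add B.
Step 4: frontier [A D 9, B D 16, C D 13, D E 6] → take D E (6); add D.
Vertex order: C, E, A, B, D. The 4th vertex is B.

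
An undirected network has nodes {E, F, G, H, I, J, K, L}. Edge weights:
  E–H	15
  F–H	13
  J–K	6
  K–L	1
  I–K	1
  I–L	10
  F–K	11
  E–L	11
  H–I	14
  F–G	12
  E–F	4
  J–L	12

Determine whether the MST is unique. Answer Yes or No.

Kruskal's algorithm — process edges by increasing weight (ties by edge label):
I–K (1): add — endpoints in different components.
K–L (1): add — endpoints in different components.
E–F (4): add — endpoints in different components.
J–K (6): add — endpoints in different components.
I–L (10): skip — I and L already connected.
E–L (11): add — endpoints in different components.
F–K (11): skip — F and K already connected.
F–G (12): add — endpoints in different components.
J–L (12): skip — J and L already connected.
F–H (13): add — endpoints in different components.
Non-tree edge F–K has weight 11, equal to the heaviest edge on its tree cycle — swapping gives another MST of the same weight. Not unique.

No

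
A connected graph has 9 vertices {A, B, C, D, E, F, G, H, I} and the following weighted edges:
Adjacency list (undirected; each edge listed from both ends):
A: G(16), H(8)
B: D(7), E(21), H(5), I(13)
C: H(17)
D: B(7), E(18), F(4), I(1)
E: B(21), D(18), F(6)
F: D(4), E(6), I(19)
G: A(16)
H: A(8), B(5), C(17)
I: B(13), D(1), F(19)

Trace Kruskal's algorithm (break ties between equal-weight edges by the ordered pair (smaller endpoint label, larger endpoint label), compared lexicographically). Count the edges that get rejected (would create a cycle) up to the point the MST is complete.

1

Kruskal: consider edges lightest-first.
D–I (1): add — endpoints in different components.
D–F (4): add — endpoints in different components.
B–H (5): add — endpoints in different components.
E–F (6): add — endpoints in different components.
B–D (7): add — endpoints in different components.
A–H (8): add — endpoints in different components.
B–I (13): skip — B and I already connected.
A–G (16): add — endpoints in different components.
C–H (17): add — endpoints in different components.
Edges rejected before the tree was complete: 1.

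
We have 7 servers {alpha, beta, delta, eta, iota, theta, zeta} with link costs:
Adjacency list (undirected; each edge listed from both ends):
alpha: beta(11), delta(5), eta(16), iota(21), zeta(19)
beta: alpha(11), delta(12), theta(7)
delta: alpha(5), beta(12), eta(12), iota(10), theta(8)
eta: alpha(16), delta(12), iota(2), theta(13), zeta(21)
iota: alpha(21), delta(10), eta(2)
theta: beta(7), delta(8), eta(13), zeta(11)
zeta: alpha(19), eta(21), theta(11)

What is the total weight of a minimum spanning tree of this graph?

Prim's algorithm from iota:
Step 1: cheapest edge leaving the tree is eta—iota (2); add eta.
Step 2: cheapest edge leaving the tree is delta—iota (10); add delta.
Step 3: cheapest edge leaving the tree is alpha—delta (5); add alpha.
Step 4: cheapest edge leaving the tree is delta—theta (8); add theta.
Step 5: cheapest edge leaving the tree is beta—theta (7); add beta.
Step 6: cheapest edge leaving the tree is theta—zeta (11); add zeta.
MST edges: eta—iota, delta—iota, alpha—delta, delta—theta, beta—theta, theta—zeta; total weight 2+10+5+8+7+11 = 43.

43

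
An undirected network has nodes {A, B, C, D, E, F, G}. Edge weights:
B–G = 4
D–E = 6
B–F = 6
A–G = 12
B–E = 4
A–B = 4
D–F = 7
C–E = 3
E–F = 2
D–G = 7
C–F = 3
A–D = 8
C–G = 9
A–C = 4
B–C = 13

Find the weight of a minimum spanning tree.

23

Prim's algorithm from G:
Step 1: cheapest edge leaving the tree is B–G (4); add B.
Step 2: cheapest edge leaving the tree is A–B (4); add A.
Step 3: cheapest edge leaving the tree is A–C (4); add C.
Step 4: cheapest edge leaving the tree is C–E (3); add E.
Step 5: cheapest edge leaving the tree is E–F (2); add F.
Step 6: cheapest edge leaving the tree is D–E (6); add D.
MST edges: B–G, A–B, A–C, C–E, E–F, D–E; total weight 4+4+4+3+2+6 = 23.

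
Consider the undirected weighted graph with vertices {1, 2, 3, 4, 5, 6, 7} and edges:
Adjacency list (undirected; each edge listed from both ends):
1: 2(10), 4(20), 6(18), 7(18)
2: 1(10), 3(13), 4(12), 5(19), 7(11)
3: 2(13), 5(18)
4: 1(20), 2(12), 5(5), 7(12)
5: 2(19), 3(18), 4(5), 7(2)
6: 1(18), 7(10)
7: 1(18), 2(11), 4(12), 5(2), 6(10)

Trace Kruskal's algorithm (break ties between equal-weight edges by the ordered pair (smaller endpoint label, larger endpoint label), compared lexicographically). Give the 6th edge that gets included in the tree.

Kruskal's algorithm — process edges by increasing weight (ties by edge label):
5 7 (2): add — endpoints in different components.
4 5 (5): add — endpoints in different components.
1 2 (10): add — endpoints in different components.
6 7 (10): add — endpoints in different components.
2 7 (11): add — endpoints in different components.
2 4 (12): skip — 2 and 4 already connected.
4 7 (12): skip — 4 and 7 already connected.
2 3 (13): add — endpoints in different components.
The 6th edge added is 2 3.

2-3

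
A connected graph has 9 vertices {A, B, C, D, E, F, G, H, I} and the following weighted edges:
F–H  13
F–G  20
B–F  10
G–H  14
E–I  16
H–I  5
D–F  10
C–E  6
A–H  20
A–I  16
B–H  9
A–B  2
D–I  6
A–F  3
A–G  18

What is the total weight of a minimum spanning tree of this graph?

Sort edges by weight, then run Kruskal:
A–B (2): add — endpoints in different components.
A–F (3): add — endpoints in different components.
H–I (5): add — endpoints in different components.
C–E (6): add — endpoints in different components.
D–I (6): add — endpoints in different components.
B–H (9): add — endpoints in different components.
B–F (10): skip — B and F already connected.
D–F (10): skip — D and F already connected.
F–H (13): skip — F and H already connected.
G–H (14): add — endpoints in different components.
A–I (16): skip — A and I already connected.
E–I (16): add — endpoints in different components.
MST edges: A–B, A–F, H–I, C–E, D–I, B–H, G–H, E–I; total weight 2+3+5+6+6+9+14+16 = 61.

61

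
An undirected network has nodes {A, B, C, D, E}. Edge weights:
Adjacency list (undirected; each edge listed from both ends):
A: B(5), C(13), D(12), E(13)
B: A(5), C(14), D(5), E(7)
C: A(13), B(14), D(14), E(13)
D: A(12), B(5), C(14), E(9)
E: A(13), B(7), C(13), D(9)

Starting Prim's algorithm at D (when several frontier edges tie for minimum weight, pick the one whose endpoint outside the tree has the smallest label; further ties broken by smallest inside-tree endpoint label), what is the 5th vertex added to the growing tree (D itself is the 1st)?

C

Grow the tree from D using Prim:
Step 1: frontier [B-D 5, D-E 9, A-D 12, C-D 14] → take B-D (5); add B.
Step 2: frontier [A-B 5, B-E 7, B-C 14, D-E 9, A-D 12, C-D 14] → take A-B (5); add A.
Step 3: frontier [A-C 13, A-E 13, B-E 7, B-C 14, D-E 9, C-D 14] → take B-E (7); add E.
Step 4: frontier [A-C 13, B-C 14, C-D 14, C-E 13] → take A-C (13); add C.
Vertex order: D, B, A, E, C. The 5th vertex is C.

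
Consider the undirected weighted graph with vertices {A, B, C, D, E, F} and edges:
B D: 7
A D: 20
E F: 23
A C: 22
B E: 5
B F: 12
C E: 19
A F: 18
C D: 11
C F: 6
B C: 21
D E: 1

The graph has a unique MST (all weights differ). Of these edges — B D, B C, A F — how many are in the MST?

1

Kruskal's algorithm — process edges by increasing weight (ties by edge label):
D E (1): add. Components now {A} {B} {C} {D,E} {F}
B E (5): add. Components now {A} {B,D,E} {C} {F}
C F (6): add. Components now {A} {B,D,E} {C,F}
B D (7): skip — B and D already connected.
C D (11): add. Components now {A} {B,C,D,E,F}
B F (12): skip — B and F already connected.
A F (18): add. Components now {A,B,C,D,E,F}
MST edge set: {D E, B E, C F, C D, A F}.
Of the listed edges, {A F} are in the MST → 1.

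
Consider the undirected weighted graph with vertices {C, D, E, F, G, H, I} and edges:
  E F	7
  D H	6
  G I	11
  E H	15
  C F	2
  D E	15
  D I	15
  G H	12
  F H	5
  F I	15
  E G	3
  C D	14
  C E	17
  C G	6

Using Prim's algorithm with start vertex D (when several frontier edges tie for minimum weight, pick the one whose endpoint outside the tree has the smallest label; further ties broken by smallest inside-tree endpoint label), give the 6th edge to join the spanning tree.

G-I

Prim's algorithm from D:
Step 1: cheapest edge leaving the tree is D H (6); add H.
Step 2: cheapest edge leaving the tree is F H (5); add F.
Step 3: cheapest edge leaving the tree is C F (2); add C.
Step 4: cheapest edge leaving the tree is C G (6); add G.
Step 5: cheapest edge leaving the tree is E G (3); add E.
Step 6: cheapest edge leaving the tree is G I (11); add I.
The 6th edge added is G I.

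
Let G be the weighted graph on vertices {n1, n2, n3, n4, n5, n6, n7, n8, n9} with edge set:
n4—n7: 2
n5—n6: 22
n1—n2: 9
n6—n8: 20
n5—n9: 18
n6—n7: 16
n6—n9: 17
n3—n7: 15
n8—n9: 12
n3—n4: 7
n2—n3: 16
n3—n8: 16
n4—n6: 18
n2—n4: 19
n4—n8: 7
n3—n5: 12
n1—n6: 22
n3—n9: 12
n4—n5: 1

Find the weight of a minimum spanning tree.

70

Kruskal: consider edges lightest-first.
n4—n5 (1): add — endpoints in different components.
n4—n7 (2): add — endpoints in different components.
n3—n4 (7): add — endpoints in different components.
n4—n8 (7): add — endpoints in different components.
n1—n2 (9): add — endpoints in different components.
n3—n5 (12): skip — n5 and n3 already connected.
n3—n9 (12): add — endpoints in different components.
n8—n9 (12): skip — n9 and n8 already connected.
n3—n7 (15): skip — n3 and n7 already connected.
n2—n3 (16): add — endpoints in different components.
n3—n8 (16): skip — n3 and n8 already connected.
n6—n7 (16): add — endpoints in different components.
MST edges: n4—n5, n4—n7, n3—n4, n4—n8, n1—n2, n3—n9, n2—n3, n6—n7; total weight 1+2+7+7+9+12+16+16 = 70.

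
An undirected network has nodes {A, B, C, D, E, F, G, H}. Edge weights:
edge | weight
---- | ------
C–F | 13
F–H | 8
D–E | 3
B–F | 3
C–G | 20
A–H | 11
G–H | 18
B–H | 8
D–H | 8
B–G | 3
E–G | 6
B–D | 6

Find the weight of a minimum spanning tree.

47

Prim's algorithm from B:
Step 1: cheapest edge leaving the tree is B–F (3); add F.
Step 2: cheapest edge leaving the tree is B–G (3); add G.
Step 3: cheapest edge leaving the tree is B–D (6); add D.
Step 4: cheapest edge leaving the tree is D–E (3); add E.
Step 5: cheapest edge leaving the tree is B–H (8); add H.
Step 6: cheapest edge leaving the tree is A–H (11); add A.
Step 7: cheapest edge leaving the tree is C–F (13); add C.
MST edges: B–F, B–G, B–D, D–E, B–H, A–H, C–F; total weight 3+3+6+3+8+11+13 = 47.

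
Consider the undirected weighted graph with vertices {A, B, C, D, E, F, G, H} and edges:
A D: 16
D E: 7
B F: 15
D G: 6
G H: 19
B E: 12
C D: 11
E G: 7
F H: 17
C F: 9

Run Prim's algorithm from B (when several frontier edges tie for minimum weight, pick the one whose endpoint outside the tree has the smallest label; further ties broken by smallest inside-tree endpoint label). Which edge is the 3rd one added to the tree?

D-G

Prim's algorithm from B:
Step 1: frontier [B E 12, B F 15] → take B E (12); add E.
Step 2: frontier [B F 15, D E 7, E G 7] → take D E (7); add D.
Step 3: frontier [B F 15, D G 6, C D 11, A D 16, E G 7] → take D G (6); add G.
Step 4: frontier [B F 15, C D 11, A D 16, G H 19] → take C D (11); add C.
Step 5: frontier [B F 15, C F 9, A D 16, G H 19] → take C F (9); add F.
Step 6: frontier [A D 16, F H 17, G H 19] → take A D (16); add A.
Step 7: frontier [F H 17, G H 19] → take F H (17); add H.
The 3rd edge added is D G.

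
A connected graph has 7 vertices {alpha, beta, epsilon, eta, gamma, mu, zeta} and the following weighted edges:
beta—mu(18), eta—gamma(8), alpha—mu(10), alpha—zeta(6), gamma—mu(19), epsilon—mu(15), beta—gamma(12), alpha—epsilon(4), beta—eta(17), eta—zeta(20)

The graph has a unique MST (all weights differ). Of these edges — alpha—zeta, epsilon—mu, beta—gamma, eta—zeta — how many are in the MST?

2

Sort edges by weight, then run Kruskal:
alpha—epsilon (4): add. Components now {alpha,epsilon} {eta} {zeta} {beta} {gamma} {mu}
alpha—zeta (6): add. Components now {alpha,epsilon,zeta} {eta} {beta} {gamma} {mu}
eta—gamma (8): add. Components now {alpha,epsilon,zeta} {eta,gamma} {beta} {mu}
alpha—mu (10): add. Components now {alpha,epsilon,mu,zeta} {eta,gamma} {beta}
beta—gamma (12): add. Components now {alpha,epsilon,mu,zeta} {beta,eta,gamma}
epsilon—mu (15): skip — epsilon and mu already connected.
beta—eta (17): skip — eta and beta already connected.
beta—mu (18): add. Components now {alpha,beta,epsilon,eta,gamma,mu,zeta}
MST edge set: {alpha—epsilon, alpha—zeta, eta—gamma, alpha—mu, beta—gamma, beta—mu}.
Of the listed edges, {alpha—zeta, beta—gamma} are in the MST → 2.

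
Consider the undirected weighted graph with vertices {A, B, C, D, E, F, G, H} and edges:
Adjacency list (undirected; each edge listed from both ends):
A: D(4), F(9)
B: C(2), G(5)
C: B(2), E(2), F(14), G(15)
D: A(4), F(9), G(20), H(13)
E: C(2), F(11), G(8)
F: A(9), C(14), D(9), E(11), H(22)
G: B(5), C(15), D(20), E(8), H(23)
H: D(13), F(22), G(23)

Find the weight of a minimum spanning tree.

Sort edges by weight, then run Kruskal:
B—C (2): add — endpoints in different components.
C—E (2): add — endpoints in different components.
A—D (4): add — endpoints in different components.
B—G (5): add — endpoints in different components.
E—G (8): skip — E and G already connected.
A—F (9): add — endpoints in different components.
D—F (9): skip — D and F already connected.
E—F (11): add — endpoints in different components.
D—H (13): add — endpoints in different components.
MST edges: B—C, C—E, A—D, B—G, A—F, E—F, D—H; total weight 2+2+4+5+9+11+13 = 46.

46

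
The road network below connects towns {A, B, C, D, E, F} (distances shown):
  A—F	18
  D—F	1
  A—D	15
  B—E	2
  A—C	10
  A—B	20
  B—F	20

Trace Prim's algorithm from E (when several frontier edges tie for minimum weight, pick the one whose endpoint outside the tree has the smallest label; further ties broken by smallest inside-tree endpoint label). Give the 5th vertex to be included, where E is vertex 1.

Prim's algorithm from E:
Step 1: frontier [B—E 2] → take B—E (2); add B.
Step 2: frontier [A—B 20, B—F 20] → take A—B (20); add A.
Step 3: frontier [A—C 10, A—D 15, A—F 18, B—F 20] → take A—C (10); add C.
Step 4: frontier [A—D 15, A—F 18, B—F 20] → take A—D (15); add D.
Step 5: frontier [A—F 18, B—F 20, D—F 1] → take D—F (1); add F.
Vertex order: E, B, A, C, D, F. The 5th vertex is D.

D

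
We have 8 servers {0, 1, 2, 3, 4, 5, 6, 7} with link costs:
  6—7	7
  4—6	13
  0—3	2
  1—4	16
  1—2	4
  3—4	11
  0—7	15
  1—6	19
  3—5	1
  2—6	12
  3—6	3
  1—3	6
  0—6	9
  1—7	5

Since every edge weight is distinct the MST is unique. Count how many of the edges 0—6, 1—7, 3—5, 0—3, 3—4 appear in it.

Sort edges by weight, then run Kruskal:
3—5 (1): add — endpoints in different components.
0—3 (2): add — endpoints in different components.
3—6 (3): add — endpoints in different components.
1—2 (4): add — endpoints in different components.
1—7 (5): add — endpoints in different components.
1—3 (6): add — endpoints in different components.
6—7 (7): skip — 6 and 7 already connected.
0—6 (9): skip — 0 and 6 already connected.
3—4 (11): add — endpoints in different components.
MST edge set: {3—5, 0—3, 3—6, 1—2, 1—7, 1—3, 3—4}.
Of the listed edges, {1—7, 3—5, 0—3, 3—4} are in the MST → 4.

4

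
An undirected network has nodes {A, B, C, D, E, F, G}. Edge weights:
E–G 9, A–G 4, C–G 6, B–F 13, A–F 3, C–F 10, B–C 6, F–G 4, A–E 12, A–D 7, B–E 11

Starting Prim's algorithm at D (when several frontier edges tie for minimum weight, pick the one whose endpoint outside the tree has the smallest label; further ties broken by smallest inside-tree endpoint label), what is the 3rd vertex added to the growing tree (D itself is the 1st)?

Grow the tree from D using Prim:
Step 1: cheapest edge leaving the tree is A–D (7); add A.
Step 2: cheapest edge leaving the tree is A–F (3); add F.
Step 3: cheapest edge leaving the tree is A–G (4); add G.
Step 4: cheapest edge leaving the tree is C–G (6); add C.
Step 5: cheapest edge leaving the tree is B–C (6); add B.
Step 6: cheapest edge leaving the tree is E–G (9); add E.
Vertex order: D, A, F, G, C, B, E. The 3rd vertex is F.

F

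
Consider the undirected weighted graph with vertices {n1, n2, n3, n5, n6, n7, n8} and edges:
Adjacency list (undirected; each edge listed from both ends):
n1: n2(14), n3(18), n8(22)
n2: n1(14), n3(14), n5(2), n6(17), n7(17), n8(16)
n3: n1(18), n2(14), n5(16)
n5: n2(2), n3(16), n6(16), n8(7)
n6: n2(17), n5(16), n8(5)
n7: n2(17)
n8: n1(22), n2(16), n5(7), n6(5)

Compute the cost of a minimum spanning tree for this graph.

59

Prim's algorithm from n2:
Step 1: frontier [n2-n5 2, n1-n2 14, n2-n3 14, n2-n8 16, n2-n6 17, n2-n7 17] → take n2-n5 (2); add n5.
Step 2: frontier [n1-n2 14, n2-n3 14, n2-n8 16, n2-n6 17, n2-n7 17, n5-n8 7, n3-n5 16, n5-n6 16] → take n5-n8 (7); add n8.
Step 3: frontier [n1-n2 14, n2-n3 14, n2-n6 17, n2-n7 17, n3-n5 16, n5-n6 16, n6-n8 5, n1-n8 22] → take n6-n8 (5); add n6.
Step 4: frontier [n1-n2 14, n2-n3 14, n2-n7 17, n3-n5 16, n1-n8 22] → take n1-n2 (14); add n1.
Step 5: frontier [n1-n3 18, n2-n3 14, n2-n7 17, n3-n5 16] → take n2-n3 (14); add n3.
Step 6: frontier [n2-n7 17] → take n2-n7 (17); add n7.
MST edges: n2-n5, n5-n8, n6-n8, n1-n2, n2-n3, n2-n7; total weight 2+7+5+14+14+17 = 59.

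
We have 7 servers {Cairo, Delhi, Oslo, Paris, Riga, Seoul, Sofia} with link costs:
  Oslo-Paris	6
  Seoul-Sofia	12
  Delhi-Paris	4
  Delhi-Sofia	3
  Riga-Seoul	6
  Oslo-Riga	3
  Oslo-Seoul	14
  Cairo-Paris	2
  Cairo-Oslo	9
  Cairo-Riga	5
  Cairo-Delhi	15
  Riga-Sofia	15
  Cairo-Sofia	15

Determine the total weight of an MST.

23

Prim, starting at Cairo.
Step 1: frontier [Cairo-Paris 2, Cairo-Riga 5, Cairo-Oslo 9, Cairo-Delhi 15, Cairo-Sofia 15] → take Cairo-Paris (2); add Paris.
Step 2: frontier [Cairo-Riga 5, Cairo-Oslo 9, Cairo-Delhi 15, Cairo-Sofia 15, Delhi-Paris 4, Oslo-Paris 6] → take Delhi-Paris (4); add Delhi.
Step 3: frontier [Cairo-Riga 5, Cairo-Oslo 9, Cairo-Sofia 15, Delhi-Sofia 3, Oslo-Paris 6] → take Delhi-Sofia (3); add Sofia.
Step 4: frontier [Cairo-Riga 5, Cairo-Oslo 9, Oslo-Paris 6, Seoul-Sofia 12, Riga-Sofia 15] → take Cairo-Riga (5); add Riga.
Step 5: frontier [Cairo-Oslo 9, Oslo-Paris 6, Oslo-Riga 3, Riga-Seoul 6, Seoul-Sofia 12] → take Oslo-Riga (3); add Oslo.
Step 6: frontier [Oslo-Seoul 14, Riga-Seoul 6, Seoul-Sofia 12] → take Riga-Seoul (6); add Seoul.
MST edges: Cairo-Paris, Delhi-Paris, Delhi-Sofia, Cairo-Riga, Oslo-Riga, Riga-Seoul; total weight 2+4+3+5+3+6 = 23.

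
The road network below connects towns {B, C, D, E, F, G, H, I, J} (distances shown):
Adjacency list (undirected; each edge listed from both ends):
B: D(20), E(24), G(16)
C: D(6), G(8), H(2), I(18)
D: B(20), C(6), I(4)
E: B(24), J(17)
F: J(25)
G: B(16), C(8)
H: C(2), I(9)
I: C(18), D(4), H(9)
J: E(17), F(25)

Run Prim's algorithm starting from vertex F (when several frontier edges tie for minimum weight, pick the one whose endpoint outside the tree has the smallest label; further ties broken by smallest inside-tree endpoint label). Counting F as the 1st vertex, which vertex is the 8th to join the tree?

D

Prim, starting at F.
Step 1: cheapest edge leaving the tree is F-J (25); add J.
Step 2: cheapest edge leaving the tree is E-J (17); add E.
Step 3: cheapest edge leaving the tree is B-E (24); add B.
Step 4: cheapest edge leaving the tree is B-G (16); add G.
Step 5: cheapest edge leaving the tree is C-G (8); add C.
Step 6: cheapest edge leaving the tree is C-H (2); add H.
Step 7: cheapest edge leaving the tree is C-D (6); add D.
Step 8: cheapest edge leaving the tree is D-I (4); add I.
Vertex order: F, J, E, B, G, C, H, D, I. The 8th vertex is D.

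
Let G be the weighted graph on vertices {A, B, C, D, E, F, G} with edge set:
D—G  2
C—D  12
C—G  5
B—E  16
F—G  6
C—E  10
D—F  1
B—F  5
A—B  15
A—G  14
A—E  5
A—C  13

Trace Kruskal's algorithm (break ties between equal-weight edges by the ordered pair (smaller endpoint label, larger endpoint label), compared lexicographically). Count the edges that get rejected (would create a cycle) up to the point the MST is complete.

Sort edges by weight, then run Kruskal:
D—F (1): add. Components now {A} {B} {C} {D,F} {E} {G}
D—G (2): add. Components now {A} {B} {C} {D,F,G} {E}
A—E (5): add. Components now {A,E} {B} {C} {D,F,G}
B—F (5): add. Components now {A,E} {B,D,F,G} {C}
C—G (5): add. Components now {A,E} {B,C,D,F,G}
F—G (6): skip — F and G already connected.
C—E (10): add. Components now {A,B,C,D,E,F,G}
Edges rejected before the tree was complete: 1.

1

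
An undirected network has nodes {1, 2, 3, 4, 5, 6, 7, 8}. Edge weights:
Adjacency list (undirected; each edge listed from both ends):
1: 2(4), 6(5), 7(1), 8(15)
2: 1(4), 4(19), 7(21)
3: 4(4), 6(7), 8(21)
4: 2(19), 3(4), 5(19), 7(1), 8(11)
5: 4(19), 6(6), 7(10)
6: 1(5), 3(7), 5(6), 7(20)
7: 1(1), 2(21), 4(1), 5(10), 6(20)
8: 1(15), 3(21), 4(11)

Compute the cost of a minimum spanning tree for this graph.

Kruskal: consider edges lightest-first.
1-7 (1): add — endpoints in different components.
4-7 (1): add — endpoints in different components.
1-2 (4): add — endpoints in different components.
3-4 (4): add — endpoints in different components.
1-6 (5): add — endpoints in different components.
5-6 (6): add — endpoints in different components.
3-6 (7): skip — 3 and 6 already connected.
5-7 (10): skip — 5 and 7 already connected.
4-8 (11): add — endpoints in different components.
MST edges: 1-7, 4-7, 1-2, 3-4, 1-6, 5-6, 4-8; total weight 1+1+4+4+5+6+11 = 32.

32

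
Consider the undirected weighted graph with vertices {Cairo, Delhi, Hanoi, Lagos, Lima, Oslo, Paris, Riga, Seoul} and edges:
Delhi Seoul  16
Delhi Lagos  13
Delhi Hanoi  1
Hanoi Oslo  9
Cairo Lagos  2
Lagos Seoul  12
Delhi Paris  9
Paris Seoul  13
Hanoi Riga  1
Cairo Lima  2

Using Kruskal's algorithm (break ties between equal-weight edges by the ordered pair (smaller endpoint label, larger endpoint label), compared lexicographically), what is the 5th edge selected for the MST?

Sort edges by weight, then run Kruskal:
Delhi Hanoi (1): add — endpoints in different components.
Hanoi Riga (1): add — endpoints in different components.
Cairo Lagos (2): add — endpoints in different components.
Cairo Lima (2): add — endpoints in different components.
Delhi Paris (9): add — endpoints in different components.
Hanoi Oslo (9): add — endpoints in different components.
Lagos Seoul (12): add — endpoints in different components.
Delhi Lagos (13): add — endpoints in different components.
The 5th edge added is Delhi Paris.

Delhi-Paris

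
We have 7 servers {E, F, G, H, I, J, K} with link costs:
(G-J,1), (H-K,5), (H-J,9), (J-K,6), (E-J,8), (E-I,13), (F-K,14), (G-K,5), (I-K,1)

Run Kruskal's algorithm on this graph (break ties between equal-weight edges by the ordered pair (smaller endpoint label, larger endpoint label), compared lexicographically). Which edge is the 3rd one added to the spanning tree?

G-K

Kruskal: consider edges lightest-first.
G-J (1): add. Components now {E} {F} {G,J} {H} {I} {K}
I-K (1): add. Components now {E} {F} {G,J} {H} {I,K}
G-K (5): add. Components now {E} {F} {G,I,J,K} {H}
H-K (5): add. Components now {E} {F} {G,H,I,J,K}
J-K (6): skip — J and K already connected.
E-J (8): add. Components now {E,G,H,I,J,K} {F}
H-J (9): skip — H and J already connected.
E-I (13): skip — E and I already connected.
F-K (14): add. Components now {E,F,G,H,I,J,K}
The 3rd edge added is G-K.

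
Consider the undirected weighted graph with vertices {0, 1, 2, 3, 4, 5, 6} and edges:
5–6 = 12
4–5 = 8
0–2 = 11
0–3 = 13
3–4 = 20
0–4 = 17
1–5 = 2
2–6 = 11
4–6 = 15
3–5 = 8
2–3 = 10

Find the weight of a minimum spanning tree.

50

Kruskal's algorithm — process edges by increasing weight (ties by edge label):
1–5 (2): add — endpoints in different components.
3–5 (8): add — endpoints in different components.
4–5 (8): add — endpoints in different components.
2–3 (10): add — endpoints in different components.
0–2 (11): add — endpoints in different components.
2–6 (11): add — endpoints in different components.
MST edges: 1–5, 3–5, 4–5, 2–3, 0–2, 2–6; total weight 2+8+8+10+11+11 = 50.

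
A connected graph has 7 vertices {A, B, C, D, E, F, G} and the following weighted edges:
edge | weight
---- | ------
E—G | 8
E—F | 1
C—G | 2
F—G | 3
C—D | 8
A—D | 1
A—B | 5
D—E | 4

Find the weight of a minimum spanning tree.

16

Prim's algorithm from F:
Step 1: cheapest edge leaving the tree is E—F (1); add E.
Step 2: cheapest edge leaving the tree is F—G (3); add G.
Step 3: cheapest edge leaving the tree is C—G (2); add C.
Step 4: cheapest edge leaving the tree is D—E (4); add D.
Step 5: cheapest edge leaving the tree is A—D (1); add A.
Step 6: cheapest edge leaving the tree is A—B (5); add B.
MST edges: E—F, F—G, C—G, D—E, A—D, A—B; total weight 1+3+2+4+1+5 = 16.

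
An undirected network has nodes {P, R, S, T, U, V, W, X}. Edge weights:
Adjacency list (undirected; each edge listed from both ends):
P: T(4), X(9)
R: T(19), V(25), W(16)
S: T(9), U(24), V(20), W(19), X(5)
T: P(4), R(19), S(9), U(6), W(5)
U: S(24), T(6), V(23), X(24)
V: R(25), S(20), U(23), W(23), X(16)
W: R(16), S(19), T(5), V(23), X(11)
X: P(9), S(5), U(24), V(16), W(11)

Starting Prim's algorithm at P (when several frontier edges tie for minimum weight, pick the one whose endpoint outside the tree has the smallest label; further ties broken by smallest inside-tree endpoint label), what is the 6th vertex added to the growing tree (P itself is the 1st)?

Grow the tree from P using Prim:
Step 1: cheapest edge leaving the tree is P–T (4); add T.
Step 2: cheapest edge leaving the tree is T–W (5); add W.
Step 3: cheapest edge leaving the tree is T–U (6); add U.
Step 4: cheapest edge leaving the tree is S–T (9); add S.
Step 5: cheapest edge leaving the tree is S–X (5); add X.
Step 6: cheapest edge leaving the tree is R–W (16); add R.
Step 7: cheapest edge leaving the tree is V–X (16); add V.
Vertex order: P, T, W, U, S, X, R, V. The 6th vertex is X.

X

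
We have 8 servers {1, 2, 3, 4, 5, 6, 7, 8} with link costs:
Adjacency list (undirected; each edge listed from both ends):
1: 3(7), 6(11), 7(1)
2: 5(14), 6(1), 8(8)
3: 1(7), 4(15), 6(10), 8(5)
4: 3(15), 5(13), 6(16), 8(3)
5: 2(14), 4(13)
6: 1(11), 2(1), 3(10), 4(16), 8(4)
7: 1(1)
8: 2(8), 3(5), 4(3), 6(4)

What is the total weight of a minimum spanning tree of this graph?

34

Prim, starting at 5.
Step 1: frontier [4–5 13, 2–5 14] → take 4–5 (13); add 4.
Step 2: frontier [4–8 3, 3–4 15, 4–6 16, 2–5 14] → take 4–8 (3); add 8.
Step 3: frontier [3–4 15, 4–6 16, 2–5 14, 6–8 4, 3–8 5, 2–8 8] → take 6–8 (4); add 6.
Step 4: frontier [3–4 15, 2–5 14, 2–6 1, 3–6 10, 1–6 11, 3–8 5, 2–8 8] → take 2–6 (1); add 2.
Step 5: frontier [3–4 15, 3–6 10, 1–6 11, 3–8 5] → take 3–8 (5); add 3.
Step 6: frontier [1–3 7, 1–6 11] → take 1–3 (7); add 1.
Step 7: frontier [1–7 1] → take 1–7 (1); add 7.
MST edges: 4–5, 4–8, 6–8, 2–6, 3–8, 1–3, 1–7; total weight 13+3+4+1+5+7+1 = 34.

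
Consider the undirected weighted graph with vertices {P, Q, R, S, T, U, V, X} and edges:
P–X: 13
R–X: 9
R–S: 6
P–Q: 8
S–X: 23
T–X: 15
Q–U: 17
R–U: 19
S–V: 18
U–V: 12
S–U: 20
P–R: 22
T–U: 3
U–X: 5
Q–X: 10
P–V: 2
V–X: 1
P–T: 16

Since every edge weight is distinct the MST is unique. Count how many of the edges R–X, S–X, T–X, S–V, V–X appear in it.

Kruskal's algorithm — process edges by increasing weight (ties by edge label):
V–X (1): add — endpoints in different components.
P–V (2): add — endpoints in different components.
T–U (3): add — endpoints in different components.
U–X (5): add — endpoints in different components.
R–S (6): add — endpoints in different components.
P–Q (8): add — endpoints in different components.
R–X (9): add — endpoints in different components.
MST edge set: {V–X, P–V, T–U, U–X, R–S, P–Q, R–X}.
Of the listed edges, {R–X, V–X} are in the MST → 2.

2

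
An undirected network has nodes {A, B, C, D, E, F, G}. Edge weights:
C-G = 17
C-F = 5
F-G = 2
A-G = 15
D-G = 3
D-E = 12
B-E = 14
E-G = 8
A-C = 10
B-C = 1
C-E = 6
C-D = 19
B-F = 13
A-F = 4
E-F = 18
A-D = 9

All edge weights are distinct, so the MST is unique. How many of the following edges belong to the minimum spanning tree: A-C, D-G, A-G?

1

Sort edges by weight, then run Kruskal:
B-C (1): add — endpoints in different components.
F-G (2): add — endpoints in different components.
D-G (3): add — endpoints in different components.
A-F (4): add — endpoints in different components.
C-F (5): add — endpoints in different components.
C-E (6): add — endpoints in different components.
MST edge set: {B-C, F-G, D-G, A-F, C-F, C-E}.
Of the listed edges, {D-G} are in the MST → 1.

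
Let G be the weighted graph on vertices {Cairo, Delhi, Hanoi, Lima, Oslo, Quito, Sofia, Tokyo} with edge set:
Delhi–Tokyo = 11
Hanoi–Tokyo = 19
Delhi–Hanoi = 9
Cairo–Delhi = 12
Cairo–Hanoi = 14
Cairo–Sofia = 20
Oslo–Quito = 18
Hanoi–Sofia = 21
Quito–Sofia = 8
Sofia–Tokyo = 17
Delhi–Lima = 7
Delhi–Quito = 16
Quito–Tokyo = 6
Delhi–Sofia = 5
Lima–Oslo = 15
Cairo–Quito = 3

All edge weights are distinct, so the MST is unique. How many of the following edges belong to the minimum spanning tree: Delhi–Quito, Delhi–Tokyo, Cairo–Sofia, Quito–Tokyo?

Kruskal's algorithm — process edges by increasing weight (ties by edge label):
Cairo–Quito (3): add — endpoints in different components.
Delhi–Sofia (5): add — endpoints in different components.
Quito–Tokyo (6): add — endpoints in different components.
Delhi–Lima (7): add — endpoints in different components.
Quito–Sofia (8): add — endpoints in different components.
Delhi–Hanoi (9): add — endpoints in different components.
Delhi–Tokyo (11): skip — Tokyo and Delhi already connected.
Cairo–Delhi (12): skip — Delhi and Cairo already connected.
Cairo–Hanoi (14): skip — Hanoi and Cairo already connected.
Lima–Oslo (15): add — endpoints in different components.
MST edge set: {Cairo–Quito, Delhi–Sofia, Quito–Tokyo, Delhi–Lima, Quito–Sofia, Delhi–Hanoi, Lima–Oslo}.
Of the listed edges, {Quito–Tokyo} are in the MST → 1.

1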